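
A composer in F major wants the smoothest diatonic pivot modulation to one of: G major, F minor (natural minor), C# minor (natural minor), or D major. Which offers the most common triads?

G major

Triads of F major: F major (I), G minor (ii), A minor (iii), Bb major (IV), C major (V), D minor (vi), E diminished (vii°).
G major shares 2: Am, C.
F minor (natural minor) shares 0: none.
C# minor (natural minor) shares 0: none.
D major shares 0: none.
The most common triads (2) are shared with G major.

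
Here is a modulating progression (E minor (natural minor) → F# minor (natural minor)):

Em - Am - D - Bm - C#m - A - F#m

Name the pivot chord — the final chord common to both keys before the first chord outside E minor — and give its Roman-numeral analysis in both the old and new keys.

Chords diatonic to E minor: Em, F#dim, G, Am, Bm, C, D.
Reading the progression, the first chord not in that set is C#m, so the modulation leaves E minor there.
The chord immediately before C#m is Bm, which is diatonic to both keys: v in E minor and iv in F# minor.

Bm — v in E minor, iv in F# minor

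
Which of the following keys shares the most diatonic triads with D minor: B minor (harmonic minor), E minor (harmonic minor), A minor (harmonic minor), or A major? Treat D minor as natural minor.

Triads of D minor (natural minor): Dm (i), Edim (ii°), F (III), Gm (iv), Am (v), Bb (VI), C (VII).
B minor (harmonic minor) shares 0: none.
E minor (harmonic minor) shares 2: Am, C.
A minor (harmonic minor) shares 3: Dm, F, Am.
A major shares 0: none.
The most common triads (3) are shared with A minor.

A minor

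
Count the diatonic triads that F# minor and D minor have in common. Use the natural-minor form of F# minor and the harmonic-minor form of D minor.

1

Diatonic triads of F# minor (natural minor): F#m (i), G#dim (ii°), A (III), Bm (iv), C#m (v), D (VI), E (VII).
Diatonic triads of D minor (harmonic minor): Dm (i), Edim (ii°), Faug (III+), Gm (iv), A (V), Bb (VI), C#dim (vii°).
Matching root and quality in both lists: A.
That gives 1 common triad.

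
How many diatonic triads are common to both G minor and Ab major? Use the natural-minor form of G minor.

2

Diatonic triads of G minor (natural minor): Gm (i), Adim (ii°), Bb (III), Cm (iv), Dm (v), Eb (VI), F (VII).
Diatonic triads of Ab major: Ab (I), Bbm (ii), Cm (iii), Db (IV), Eb (V), Fm (vi), Gdim (vii°).
Matching root and quality in both lists: Cm, Eb.
That gives 2 common triads.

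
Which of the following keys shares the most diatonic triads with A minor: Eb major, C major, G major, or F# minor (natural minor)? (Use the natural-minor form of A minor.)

Triads of A minor (natural minor): A minor (i), B diminished (ii°), C major (III), D minor (iv), E minor (v), F major (VI), G major (VII).
Eb major shares 0: none.
C major shares 7: Am, Bdim, C, Dm, Em, F, G.
G major shares 4: Am, C, Em, G.
F# minor (natural minor) shares 0: none.
The most common triads (7) are shared with C major.

C major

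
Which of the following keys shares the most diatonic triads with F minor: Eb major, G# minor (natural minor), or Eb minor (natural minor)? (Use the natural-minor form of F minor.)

Triads of F minor (natural minor): F minor (i), G diminished (ii°), Ab major (III), Bb minor (iv), C minor (v), Db major (VI), Eb major (VII).
Eb major shares 4: Fm, Ab, Cm, Eb.
G# minor (natural minor) shares 0: none.
Eb minor (natural minor) shares 2: Bbm, Db.
The most common triads (4) are shared with Eb major.

Eb major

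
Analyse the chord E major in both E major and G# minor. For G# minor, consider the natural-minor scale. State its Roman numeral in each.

I in E major; VI in G# minor

The scale of E major is E F# G# A B C# D#; E is degree 1, and the triad built there (E-G#-B) is major, so it is I.
The scale of G# minor (natural minor) is G# A# B C# D# E F#; E is degree 6, and the triad built there (E-G#-B) is major, so it is VI.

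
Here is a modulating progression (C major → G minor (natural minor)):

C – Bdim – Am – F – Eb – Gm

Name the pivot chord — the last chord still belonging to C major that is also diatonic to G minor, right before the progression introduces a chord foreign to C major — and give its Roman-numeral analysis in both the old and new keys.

F — IV in C major, VII in G minor

Chords diatonic to C major: C, Dm, Em, F, G, Am, Bdim.
Reading the progression, the first chord not in that set is Eb, so the modulation leaves C major there.
The chord immediately before Eb is F, which is diatonic to both keys: IV in C major and VII in G minor.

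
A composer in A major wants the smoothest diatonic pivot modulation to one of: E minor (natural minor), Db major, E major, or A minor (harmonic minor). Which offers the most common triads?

E major

Triads of A major: A (I), Bm (ii), C#m (iii), D (IV), E (V), F#m (vi), G#dim (vii°).
E minor (natural minor) shares 2: Bm, D.
Db major shares 0: none.
E major shares 4: A, C#m, E, F#m.
A minor (harmonic minor) shares 2: E, G#dim.
The most common triads (4) are shared with E major.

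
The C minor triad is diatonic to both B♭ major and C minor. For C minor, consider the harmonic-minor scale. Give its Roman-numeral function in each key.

The scale of B♭ major is B♭ C D E♭ F G A; C is degree 2, and the triad built there (C-E♭-G) is minor, so it is ii.
The scale of C minor (harmonic minor) is C D E♭ F G A♭ B; C is degree 1, and the triad built there (C-E♭-G) is minor, so it is i.

ii in B♭ major; i in C minor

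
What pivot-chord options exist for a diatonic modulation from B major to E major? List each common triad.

Triads in B major: B (I), C#m (ii), D#m (iii), E (IV), F# (V), G#m (vi), A#dim (vii°).
Triads in E major: E (I), F#m (ii), G#m (iii), A (IV), B (V), C#m (vi), D#dim (vii°).
Shared triads with their functions: B (I in B major, V in E major); C#m (ii in B major, vi in E major); E (IV in B major, I in E major); G#m (vi in B major, iii in E major).

B, C#m, E, G#m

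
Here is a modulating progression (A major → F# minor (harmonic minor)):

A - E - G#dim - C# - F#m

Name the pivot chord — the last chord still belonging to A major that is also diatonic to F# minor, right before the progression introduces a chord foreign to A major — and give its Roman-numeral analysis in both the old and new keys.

Chords diatonic to A major: A, Bm, C#m, D, E, F#m, G#dim.
Reading the progression, the first chord not in that set is C#, so the modulation leaves A major there.
The chord immediately before C# is G#dim, which is diatonic to both keys: vii° in A major and ii° in F# minor.

G#dim — vii° in A major, ii° in F# minor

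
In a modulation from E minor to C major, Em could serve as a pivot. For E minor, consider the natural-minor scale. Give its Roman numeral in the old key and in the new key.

The scale of E minor (natural minor) is E F# G A B C D; E is degree 1, and the triad built there (E-G-B) is minor, so it is i.
The scale of C major is C D E F G A B; E is degree 3, and the triad built there (E-G-B) is minor, so it is iii.

i in E minor; iii in C major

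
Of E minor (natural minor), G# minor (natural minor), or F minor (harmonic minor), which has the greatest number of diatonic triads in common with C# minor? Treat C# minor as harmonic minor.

Triads of C# minor (harmonic minor): C#m (i), D#dim (ii°), Eaug (III+), F#m (iv), G# (V), A (VI), B#dim (vii°).
E minor (natural minor) shares 0: none.
G# minor (natural minor) shares 1: C#m.
F minor (harmonic minor) shares 0: none.
The most common triads (1) are shared with G# minor.

G# minor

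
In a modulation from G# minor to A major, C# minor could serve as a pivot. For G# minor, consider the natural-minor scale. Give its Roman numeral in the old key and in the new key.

The scale of G# minor (natural minor) is G# A# B C# D# E F#; C# is degree 4, and the triad built there (C#-E-G#) is minor, so it is iv.
The scale of A major is A B C# D E F# G#; C# is degree 3, and the triad built there (C#-E-G#) is minor, so it is iii.

iv in G# minor; iii in A major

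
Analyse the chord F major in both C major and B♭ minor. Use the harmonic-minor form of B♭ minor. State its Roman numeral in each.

IV in C major; V in B♭ minor

The scale of C major is C D E F G A B; F is degree 4, and the triad built there (F-A-C) is major, so it is IV.
The scale of B♭ minor (harmonic minor) is B♭ C D♭ E♭ F G♭ A; F is degree 5, and the triad built there (F-A-C) is major, so it is V.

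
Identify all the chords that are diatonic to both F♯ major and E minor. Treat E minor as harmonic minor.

Triads in F♯ major: F♯ (I), G♯m (ii), A♯m (iii), B (IV), C♯ (V), D♯m (vi), E♯dim (vii°).
Triads in E minor (harmonic minor): Em (i), F♯dim (ii°), Gaug (III+), Am (iv), B (V), C (VI), D♯dim (vii°).
Shared triads with their functions: B (IV in F♯ major, V in E minor).

B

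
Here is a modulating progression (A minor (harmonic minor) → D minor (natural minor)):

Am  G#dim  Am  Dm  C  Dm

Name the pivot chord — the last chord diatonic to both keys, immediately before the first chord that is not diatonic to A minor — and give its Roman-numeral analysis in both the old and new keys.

Chords diatonic to A minor: Am, Bdim, Caug, Dm, E, F, G#dim.
Reading the progression, the first chord not in that set is C, so the modulation leaves A minor there.
The chord immediately before C is Dm, which is diatonic to both keys: iv in A minor and i in D minor.

Dm — iv in A minor, i in D minor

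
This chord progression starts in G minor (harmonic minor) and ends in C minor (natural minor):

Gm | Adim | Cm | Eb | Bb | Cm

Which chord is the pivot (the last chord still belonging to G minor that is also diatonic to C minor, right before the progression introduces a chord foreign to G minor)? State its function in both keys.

Chords diatonic to G minor: Gm, Adim, Bbaug, Cm, D, Eb, F#dim.
Reading the progression, the first chord not in that set is Bb, so the modulation leaves G minor there.
The chord immediately before Bb is Eb, which is diatonic to both keys: VI in G minor and III in C minor.

Eb — VI in G minor, III in C minor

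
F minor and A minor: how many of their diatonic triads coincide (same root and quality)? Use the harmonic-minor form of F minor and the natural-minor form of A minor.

1

Diatonic triads of F minor (harmonic minor): Fm (i), Gdim (ii°), Abaug (III+), Bbm (iv), C (V), Db (VI), Edim (vii°).
Diatonic triads of A minor (natural minor): Am (i), Bdim (ii°), C (III), Dm (iv), Em (v), F (VI), G (VII).
Matching root and quality in both lists: C.
That gives 1 common triad.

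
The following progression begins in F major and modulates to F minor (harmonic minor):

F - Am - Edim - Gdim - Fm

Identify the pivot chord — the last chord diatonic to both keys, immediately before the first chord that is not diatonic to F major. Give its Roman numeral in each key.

Edim — vii° in F major, vii° in F minor

Chords diatonic to F major: F, Gm, Am, Bb, C, Dm, Edim.
Reading the progression, the first chord not in that set is Gdim, so the modulation leaves F major there.
The chord immediately before Gdim is Edim, which is diatonic to both keys: vii° in F major and vii° in F minor.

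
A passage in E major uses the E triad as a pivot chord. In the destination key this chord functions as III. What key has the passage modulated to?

C# minor

The numeral III denotes a major triad on scale degree 3. With E on degree 3, the tonic of the new key is C#.
Degree 3 carries a major triad in natural-minor keys, so the destination is C# minor.
Check: the diatonic triads of C# minor (natural minor) are C#m (i), D#dim (ii°), E (III), F#m (iv), G#m (v), A (VI), B (VII) — E is indeed III.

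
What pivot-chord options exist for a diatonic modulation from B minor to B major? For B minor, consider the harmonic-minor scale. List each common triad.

F#, A#dim

Triads in B minor (harmonic minor): B minor (i), C# diminished (ii°), D augmented (III+), E minor (iv), F# major (V), G major (VI), A# diminished (vii°).
Triads in B major: B major (I), C# minor (ii), D# minor (iii), E major (IV), F# major (V), G# minor (vi), A# diminished (vii°).
Shared triads with their functions: F# major (V in B minor, V in B major); A# diminished (vii° in B minor, vii° in B major).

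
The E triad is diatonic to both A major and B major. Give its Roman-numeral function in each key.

The scale of A major is A B C♯ D E F♯ G♯; E is degree 5, and the triad built there (E-G♯-B) is major, so it is V.
The scale of B major is B C♯ D♯ E F♯ G♯ A♯; E is degree 4, and the triad built there (E-G♯-B) is major, so it is IV.

V in A major; IV in B major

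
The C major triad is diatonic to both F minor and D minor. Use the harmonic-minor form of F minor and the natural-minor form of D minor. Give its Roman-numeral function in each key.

The scale of F minor (harmonic minor) is F G A♭ B♭ C D♭ E; C is degree 5, and the triad built there (C-E-G) is major, so it is V.
The scale of D minor (natural minor) is D E F G A B♭ C; C is degree 7, and the triad built there (C-E-G) is major, so it is VII.

V in F minor; VII in D minor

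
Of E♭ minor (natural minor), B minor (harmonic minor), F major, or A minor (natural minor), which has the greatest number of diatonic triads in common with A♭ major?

E♭ minor

Triads of A♭ major: A♭ major (I), B♭ minor (ii), C minor (iii), D♭ major (IV), E♭ major (V), F minor (vi), G diminished (vii°).
E♭ minor (natural minor) shares 2: B♭m, D♭.
B minor (harmonic minor) shares 0: none.
F major shares 0: none.
A minor (natural minor) shares 0: none.
The most common triads (2) are shared with E♭ minor.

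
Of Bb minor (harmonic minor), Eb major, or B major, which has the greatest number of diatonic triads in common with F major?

Triads of F major: F (I), Gm (ii), Am (iii), Bb (IV), C (V), Dm (vi), Edim (vii°).
Bb minor (harmonic minor) shares 1: F.
Eb major shares 2: Gm, Bb.
B major shares 0: none.
The most common triads (2) are shared with Eb major.

Eb major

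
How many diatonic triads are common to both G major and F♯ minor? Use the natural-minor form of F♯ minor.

2

Diatonic triads of G major: G (I), Am (ii), Bm (iii), C (IV), D (V), Em (vi), F♯dim (vii°).
Diatonic triads of F♯ minor (natural minor): F♯m (i), G♯dim (ii°), A (III), Bm (iv), C♯m (v), D (VI), E (VII).
Matching root and quality in both lists: Bm, D.
That gives 2 common triads.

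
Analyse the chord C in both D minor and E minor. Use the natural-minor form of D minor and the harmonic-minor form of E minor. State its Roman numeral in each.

The scale of D minor (natural minor) is D E F G A Bb C; C is degree 7, and the triad built there (C-E-G) is major, so it is VII.
The scale of E minor (harmonic minor) is E F# G A B C D#; C is degree 6, and the triad built there (C-E-G) is major, so it is VI.

VII in D minor; VI in E minor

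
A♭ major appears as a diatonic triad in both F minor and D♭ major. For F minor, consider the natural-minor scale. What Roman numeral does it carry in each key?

III in F minor; V in D♭ major

The scale of F minor (natural minor) is F G A♭ B♭ C D♭ E♭; A♭ is degree 3, and the triad built there (A♭-C-E♭) is major, so it is III.
The scale of D♭ major is D♭ E♭ F G♭ A♭ B♭ C; A♭ is degree 5, and the triad built there (A♭-C-E♭) is major, so it is V.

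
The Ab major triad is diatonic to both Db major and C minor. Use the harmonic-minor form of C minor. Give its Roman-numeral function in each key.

V in Db major; VI in C minor

The scale of Db major is Db Eb F Gb Ab Bb C; Ab is degree 5, and the triad built there (Ab-C-Eb) is major, so it is V.
The scale of C minor (harmonic minor) is C D Eb F G Ab B; Ab is degree 6, and the triad built there (Ab-C-Eb) is major, so it is VI.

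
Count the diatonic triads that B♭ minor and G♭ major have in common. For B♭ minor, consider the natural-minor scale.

Diatonic triads of B♭ minor (natural minor): B♭m (i), Cdim (ii°), D♭ (III), E♭m (iv), Fm (v), G♭ (VI), A♭ (VII).
Diatonic triads of G♭ major: G♭ (I), A♭m (ii), B♭m (iii), C♭ (IV), D♭ (V), E♭m (vi), Fdim (vii°).
Matching root and quality in both lists: B♭m, D♭, E♭m, G♭.
That gives 4 common triads.

4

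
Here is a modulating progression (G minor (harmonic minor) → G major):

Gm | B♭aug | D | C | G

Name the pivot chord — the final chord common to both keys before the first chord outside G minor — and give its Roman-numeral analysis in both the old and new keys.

D — V in G minor, V in G major

Chords diatonic to G minor: Gm, Adim, B♭aug, Cm, D, E♭, F♯dim.
Reading the progression, the first chord not in that set is C, so the modulation leaves G minor there.
The chord immediately before C is D, which is diatonic to both keys: V in G minor and V in G major.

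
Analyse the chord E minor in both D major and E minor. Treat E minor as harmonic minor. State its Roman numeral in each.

The scale of D major is D E F# G A B C#; E is degree 2, and the triad built there (E-G-B) is minor, so it is ii.
The scale of E minor (harmonic minor) is E F# G A B C D#; E is degree 1, and the triad built there (E-G-B) is minor, so it is i.

ii in D major; i in E minor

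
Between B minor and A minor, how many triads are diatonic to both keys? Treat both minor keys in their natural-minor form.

2

Diatonic triads of B minor (natural minor): Bm (i), C#dim (ii°), D (III), Em (iv), F#m (v), G (VI), A (VII).
Diatonic triads of A minor (natural minor): Am (i), Bdim (ii°), C (III), Dm (iv), Em (v), F (VI), G (VII).
Matching root and quality in both lists: Em, G.
That gives 2 common triads.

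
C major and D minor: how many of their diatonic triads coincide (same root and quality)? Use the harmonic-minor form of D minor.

1

Diatonic triads of C major: C major (I), D minor (ii), E minor (iii), F major (IV), G major (V), A minor (vi), B diminished (vii°).
Diatonic triads of D minor (harmonic minor): D minor (i), E diminished (ii°), F augmented (III+), G minor (iv), A major (V), Bb major (VI), C# diminished (vii°).
Matching root and quality in both lists: D minor.
That gives 1 common triad.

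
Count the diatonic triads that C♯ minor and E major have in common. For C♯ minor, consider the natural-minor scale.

Diatonic triads of C♯ minor (natural minor): C♯m (i), D♯dim (ii°), E (III), F♯m (iv), G♯m (v), A (VI), B (VII).
Diatonic triads of E major: E (I), F♯m (ii), G♯m (iii), A (IV), B (V), C♯m (vi), D♯dim (vii°).
Matching root and quality in both lists: C♯m, D♯dim, E, F♯m, G♯m, A, B.
That gives 7 common triads.

7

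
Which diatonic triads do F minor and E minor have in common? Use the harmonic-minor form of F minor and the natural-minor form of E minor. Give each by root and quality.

Triads in F minor (harmonic minor): Fm (i), Gdim (ii°), Abaug (III+), Bbm (iv), C (V), Db (VI), Edim (vii°).
Triads in E minor (natural minor): Em (i), F#dim (ii°), G (III), Am (iv), Bm (v), C (VI), D (VII).
Shared triads with their functions: C (V in F minor, VI in E minor).

C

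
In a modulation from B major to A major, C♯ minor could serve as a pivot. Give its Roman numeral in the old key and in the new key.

ii in B major; iii in A major

The scale of B major is B C♯ D♯ E F♯ G♯ A♯; C♯ is degree 2, and the triad built there (C♯-E-G♯) is minor, so it is ii.
The scale of A major is A B C♯ D E F♯ G♯; C♯ is degree 3, and the triad built there (C♯-E-G♯) is minor, so it is iii.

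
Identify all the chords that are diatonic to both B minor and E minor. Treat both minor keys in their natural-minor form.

Bm, D, Em, G

Triads in B minor (natural minor): Bm (i), C#dim (ii°), D (III), Em (iv), F#m (v), G (VI), A (VII).
Triads in E minor (natural minor): Em (i), F#dim (ii°), G (III), Am (iv), Bm (v), C (VI), D (VII).
Shared triads with their functions: Bm (i in B minor, v in E minor); D (III in B minor, VII in E minor); Em (iv in B minor, i in E minor); G (VI in B minor, III in E minor).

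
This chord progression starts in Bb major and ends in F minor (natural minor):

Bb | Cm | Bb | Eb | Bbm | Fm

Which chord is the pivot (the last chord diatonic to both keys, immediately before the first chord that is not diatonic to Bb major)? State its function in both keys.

Eb — IV in Bb major, VII in F minor

Chords diatonic to Bb major: Bb, Cm, Dm, Eb, F, Gm, Adim.
Reading the progression, the first chord not in that set is Bbm, so the modulation leaves Bb major there.
The chord immediately before Bbm is Eb, which is diatonic to both keys: IV in Bb major and VII in F minor.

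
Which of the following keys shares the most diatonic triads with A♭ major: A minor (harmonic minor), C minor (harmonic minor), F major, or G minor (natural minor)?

C minor

Triads of A♭ major: A♭ major (I), B♭ minor (ii), C minor (iii), D♭ major (IV), E♭ major (V), F minor (vi), G diminished (vii°).
A minor (harmonic minor) shares 0: none.
C minor (harmonic minor) shares 3: A♭, Cm, Fm.
F major shares 0: none.
G minor (natural minor) shares 2: Cm, E♭.
The most common triads (3) are shared with C minor.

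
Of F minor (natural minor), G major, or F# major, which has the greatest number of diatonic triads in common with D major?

Triads of D major: D (I), Em (ii), F#m (iii), G (IV), A (V), Bm (vi), C#dim (vii°).
F minor (natural minor) shares 0: none.
G major shares 4: D, Em, G, Bm.
F# major shares 0: none.
The most common triads (4) are shared with G major.

G major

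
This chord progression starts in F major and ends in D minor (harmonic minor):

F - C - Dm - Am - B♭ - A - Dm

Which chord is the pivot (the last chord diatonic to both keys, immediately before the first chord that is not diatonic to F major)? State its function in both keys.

B♭ — IV in F major, VI in D minor

Chords diatonic to F major: F, Gm, Am, B♭, C, Dm, Edim.
Reading the progression, the first chord not in that set is A, so the modulation leaves F major there.
The chord immediately before A is B♭, which is diatonic to both keys: IV in F major and VI in D minor.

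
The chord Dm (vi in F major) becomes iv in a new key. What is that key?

The numeral iv denotes a minor triad on scale degree 4. With D on degree 4, the tonic of the new key is A.
Degree 4 carries a minor triad in minor keys, so the destination is A minor.
Check: the diatonic triads of A minor (natural minor) are Am (i), Bdim (ii°), C (III), Dm (iv), Em (v), F (VI), G (VII) — Dm is indeed iv.

A minor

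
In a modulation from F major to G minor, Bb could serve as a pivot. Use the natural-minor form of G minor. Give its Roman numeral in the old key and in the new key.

IV in F major; III in G minor

The scale of F major is F G A Bb C D E; Bb is degree 4, and the triad built there (Bb-D-F) is major, so it is IV.
The scale of G minor (natural minor) is G A Bb C D Eb F; Bb is degree 3, and the triad built there (Bb-D-F) is major, so it is III.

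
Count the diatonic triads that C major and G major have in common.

Diatonic triads of C major: C (I), Dm (ii), Em (iii), F (IV), G (V), Am (vi), Bdim (vii°).
Diatonic triads of G major: G (I), Am (ii), Bm (iii), C (IV), D (V), Em (vi), F♯dim (vii°).
Matching root and quality in both lists: C, Em, G, Am.
That gives 4 common triads.

4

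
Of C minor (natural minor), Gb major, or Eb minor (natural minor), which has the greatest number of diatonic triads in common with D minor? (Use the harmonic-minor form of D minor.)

C minor

Triads of D minor (harmonic minor): D minor (i), E diminished (ii°), F augmented (III+), G minor (iv), A major (V), Bb major (VI), C# diminished (vii°).
C minor (natural minor) shares 2: Gm, Bb.
Gb major shares 0: none.
Eb minor (natural minor) shares 0: none.
The most common triads (2) are shared with C minor.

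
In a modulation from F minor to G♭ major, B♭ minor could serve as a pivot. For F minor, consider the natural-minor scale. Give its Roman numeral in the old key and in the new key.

iv in F minor; iii in G♭ major

The scale of F minor (natural minor) is F G A♭ B♭ C D♭ E♭; B♭ is degree 4, and the triad built there (B♭-D♭-F) is minor, so it is iv.
The scale of G♭ major is G♭ A♭ B♭ C♭ D♭ E♭ F; B♭ is degree 3, and the triad built there (B♭-D♭-F) is minor, so it is iii.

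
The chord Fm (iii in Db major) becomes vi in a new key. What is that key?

Ab major

The numeral vi denotes a minor triad on scale degree 6. With F on degree 6, the tonic of the new key is Ab.
Degree 6 carries a minor triad in major keys, so the destination is Ab major.
Check: the diatonic triads of Ab major are Ab (I), Bbm (ii), Cm (iii), Db (IV), Eb (V), Fm (vi), Gdim (vii°) — Fm is indeed vi.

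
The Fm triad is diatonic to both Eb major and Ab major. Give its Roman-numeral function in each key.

ii in Eb major; vi in Ab major

The scale of Eb major is Eb F G Ab Bb C D; F is degree 2, and the triad built there (F-Ab-C) is minor, so it is ii.
The scale of Ab major is Ab Bb C Db Eb F G; F is degree 6, and the triad built there (F-Ab-C) is minor, so it is vi.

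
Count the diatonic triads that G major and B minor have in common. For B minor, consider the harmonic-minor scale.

Diatonic triads of G major: G (I), Am (ii), Bm (iii), C (IV), D (V), Em (vi), F#dim (vii°).
Diatonic triads of B minor (harmonic minor): Bm (i), C#dim (ii°), Daug (III+), Em (iv), F# (V), G (VI), A#dim (vii°).
Matching root and quality in both lists: G, Bm, Em.
That gives 3 common triads.

3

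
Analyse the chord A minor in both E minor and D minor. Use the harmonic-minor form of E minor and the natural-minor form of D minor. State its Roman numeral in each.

The scale of E minor (harmonic minor) is E F♯ G A B C D♯; A is degree 4, and the triad built there (A-C-E) is minor, so it is iv.
The scale of D minor (natural minor) is D E F G A B♭ C; A is degree 5, and the triad built there (A-C-E) is minor, so it is v.

iv in E minor; v in D minor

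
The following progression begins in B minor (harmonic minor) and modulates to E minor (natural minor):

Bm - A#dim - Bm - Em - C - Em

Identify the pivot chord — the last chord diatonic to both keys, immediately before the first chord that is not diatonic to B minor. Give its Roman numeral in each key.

Chords diatonic to B minor: Bm, C#dim, Daug, Em, F#, G, A#dim.
Reading the progression, the first chord not in that set is C, so the modulation leaves B minor there.
The chord immediately before C is Em, which is diatonic to both keys: iv in B minor and i in E minor.

Em — iv in B minor, i in E minor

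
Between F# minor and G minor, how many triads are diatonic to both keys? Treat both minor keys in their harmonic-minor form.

Diatonic triads of F# minor (harmonic minor): F#m (i), G#dim (ii°), Aaug (III+), Bm (iv), C# (V), D (VI), E#dim (vii°).
Diatonic triads of G minor (harmonic minor): Gm (i), Adim (ii°), Bbaug (III+), Cm (iv), D (V), Eb (VI), F#dim (vii°).
Matching root and quality in both lists: D.
That gives 1 common triad.

1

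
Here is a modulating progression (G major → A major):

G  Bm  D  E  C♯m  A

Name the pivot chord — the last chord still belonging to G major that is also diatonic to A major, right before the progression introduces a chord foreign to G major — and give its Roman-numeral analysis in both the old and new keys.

Chords diatonic to G major: G, Am, Bm, C, D, Em, F♯dim.
Reading the progression, the first chord not in that set is E, so the modulation leaves G major there.
The chord immediately before E is D, which is diatonic to both keys: V in G major and IV in A major.

D — V in G major, IV in A major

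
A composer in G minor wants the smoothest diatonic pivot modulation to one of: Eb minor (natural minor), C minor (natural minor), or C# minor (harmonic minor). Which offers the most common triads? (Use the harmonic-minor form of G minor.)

Triads of G minor (harmonic minor): G minor (i), A diminished (ii°), Bb augmented (III+), C minor (iv), D major (V), Eb major (VI), F# diminished (vii°).
Eb minor (natural minor) shares 0: none.
C minor (natural minor) shares 3: Gm, Cm, Eb.
C# minor (harmonic minor) shares 0: none.
The most common triads (3) are shared with C minor.

C minor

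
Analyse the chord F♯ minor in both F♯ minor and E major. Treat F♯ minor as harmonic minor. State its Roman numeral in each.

i in F♯ minor; ii in E major

The scale of F♯ minor (harmonic minor) is F♯ G♯ A B C♯ D E♯; F♯ is degree 1, and the triad built there (F♯-A-C♯) is minor, so it is i.
The scale of E major is E F♯ G♯ A B C♯ D♯; F♯ is degree 2, and the triad built there (F♯-A-C♯) is minor, so it is ii.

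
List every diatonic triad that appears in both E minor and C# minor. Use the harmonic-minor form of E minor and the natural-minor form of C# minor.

B, D#dim

Triads in E minor (harmonic minor): Em (i), F#dim (ii°), Gaug (III+), Am (iv), B (V), C (VI), D#dim (vii°).
Triads in C# minor (natural minor): C#m (i), D#dim (ii°), E (III), F#m (iv), G#m (v), A (VI), B (VII).
Shared triads with their functions: B (V in E minor, VII in C# minor); D#dim (vii° in E minor, ii° in C# minor).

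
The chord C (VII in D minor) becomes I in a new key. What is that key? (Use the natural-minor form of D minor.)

The numeral I denotes a major triad on scale degree 1. With C on degree 1, the tonic of the new key is C.
Degree 1 carries a major triad in major keys, so the destination is C major.
Check: the diatonic triads of C major are C (I), Dm (ii), Em (iii), F (IV), G (V), Am (vi), Bdim (vii°) — C is indeed I.

C major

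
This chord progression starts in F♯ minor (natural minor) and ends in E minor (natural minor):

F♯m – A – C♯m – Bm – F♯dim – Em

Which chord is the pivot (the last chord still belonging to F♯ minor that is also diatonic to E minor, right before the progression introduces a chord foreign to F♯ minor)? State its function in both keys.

Bm — iv in F♯ minor, v in E minor

Chords diatonic to F♯ minor: F♯m, G♯dim, A, Bm, C♯m, D, E.
Reading the progression, the first chord not in that set is F♯dim, so the modulation leaves F♯ minor there.
The chord immediately before F♯dim is Bm, which is diatonic to both keys: iv in F♯ minor and v in E minor.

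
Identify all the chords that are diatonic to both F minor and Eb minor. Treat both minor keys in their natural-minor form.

Bbm, Db

Triads in F minor (natural minor): Fm (i), Gdim (ii°), Ab (III), Bbm (iv), Cm (v), Db (VI), Eb (VII).
Triads in Eb minor (natural minor): Ebm (i), Fdim (ii°), Gb (III), Abm (iv), Bbm (v), Cb (VI), Db (VII).
Shared triads with their functions: Bbm (iv in F minor, v in Eb minor); Db (VI in F minor, VII in Eb minor).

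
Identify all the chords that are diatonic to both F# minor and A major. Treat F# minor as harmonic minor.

F#m, G#dim, Bm, D

Triads in F# minor (harmonic minor): F#m (i), G#dim (ii°), Aaug (III+), Bm (iv), C# (V), D (VI), E#dim (vii°).
Triads in A major: A (I), Bm (ii), C#m (iii), D (IV), E (V), F#m (vi), G#dim (vii°).
Shared triads with their functions: F#m (i in F# minor, vi in A major); G#dim (ii° in F# minor, vii° in A major); Bm (iv in F# minor, ii in A major); D (VI in F# minor, IV in A major).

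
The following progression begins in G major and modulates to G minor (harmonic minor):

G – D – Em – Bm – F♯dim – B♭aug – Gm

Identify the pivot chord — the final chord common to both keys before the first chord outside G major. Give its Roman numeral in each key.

Chords diatonic to G major: G, Am, Bm, C, D, Em, F♯dim.
Reading the progression, the first chord not in that set is B♭aug, so the modulation leaves G major there.
The chord immediately before B♭aug is F♯dim, which is diatonic to both keys: vii° in G major and vii° in G minor.

F♯dim — vii° in G major, vii° in G minor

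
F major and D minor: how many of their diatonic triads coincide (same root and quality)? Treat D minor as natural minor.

Diatonic triads of F major: F (I), Gm (ii), Am (iii), Bb (IV), C (V), Dm (vi), Edim (vii°).
Diatonic triads of D minor (natural minor): Dm (i), Edim (ii°), F (III), Gm (iv), Am (v), Bb (VI), C (VII).
Matching root and quality in both lists: F, Gm, Am, Bb, C, Dm, Edim.
That gives 7 common triads.

7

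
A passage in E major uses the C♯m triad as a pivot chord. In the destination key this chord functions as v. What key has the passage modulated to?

The numeral v denotes a minor triad on scale degree 5. With C♯ on degree 5, the tonic of the new key is F♯.
Degree 5 carries a minor triad in natural-minor keys, so the destination is F♯ minor.
Check: the diatonic triads of F♯ minor (natural minor) are F♯m (i), G♯dim (ii°), A (III), Bm (iv), C♯m (v), D (VI), E (VII) — C♯m is indeed v.

F♯ minor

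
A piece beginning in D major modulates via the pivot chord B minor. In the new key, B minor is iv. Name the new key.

The numeral iv denotes a minor triad on scale degree 4. With B on degree 4, the tonic of the new key is F#.
Degree 4 carries a minor triad in minor keys, so the destination is F# minor.
Check: the diatonic triads of F# minor (natural minor) are F#m (i), G#dim (ii°), A (III), Bm (iv), C#m (v), D (VI), E (VII) — B minor is indeed iv.

F# minor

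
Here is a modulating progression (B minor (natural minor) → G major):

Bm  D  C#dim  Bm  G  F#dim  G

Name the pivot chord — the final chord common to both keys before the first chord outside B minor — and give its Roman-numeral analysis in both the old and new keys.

Chords diatonic to B minor: Bm, C#dim, D, Em, F#m, G, A.
Reading the progression, the first chord not in that set is F#dim, so the modulation leaves B minor there.
The chord immediately before F#dim is G, which is diatonic to both keys: VI in B minor and I in G major.

G — VI in B minor, I in G major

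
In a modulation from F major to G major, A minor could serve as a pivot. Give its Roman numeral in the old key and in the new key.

iii in F major; ii in G major

The scale of F major is F G A Bb C D E; A is degree 3, and the triad built there (A-C-E) is minor, so it is iii.
The scale of G major is G A B C D E F#; A is degree 2, and the triad built there (A-C-E) is minor, so it is ii.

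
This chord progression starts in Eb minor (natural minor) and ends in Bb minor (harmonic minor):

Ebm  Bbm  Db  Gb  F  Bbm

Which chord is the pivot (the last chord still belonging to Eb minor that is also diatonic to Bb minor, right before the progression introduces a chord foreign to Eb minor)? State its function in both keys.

Gb — III in Eb minor, VI in Bb minor

Chords diatonic to Eb minor: Ebm, Fdim, Gb, Abm, Bbm, Cb, Db.
Reading the progression, the first chord not in that set is F, so the modulation leaves Eb minor there.
The chord immediately before F is Gb, which is diatonic to both keys: III in Eb minor and VI in Bb minor.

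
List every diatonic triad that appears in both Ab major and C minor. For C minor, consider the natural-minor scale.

Triads in Ab major: Ab (I), Bbm (ii), Cm (iii), Db (IV), Eb (V), Fm (vi), Gdim (vii°).
Triads in C minor (natural minor): Cm (i), Ddim (ii°), Eb (III), Fm (iv), Gm (v), Ab (VI), Bb (VII).
Shared triads with their functions: Ab (I in Ab major, VI in C minor); Cm (iii in Ab major, i in C minor); Eb (V in Ab major, III in C minor); Fm (vi in Ab major, iv in C minor).

Ab, Cm, Eb, Fm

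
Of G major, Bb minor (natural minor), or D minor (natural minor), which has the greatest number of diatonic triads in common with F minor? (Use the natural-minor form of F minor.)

Triads of F minor (natural minor): F minor (i), G diminished (ii°), Ab major (III), Bb minor (iv), C minor (v), Db major (VI), Eb major (VII).
G major shares 0: none.
Bb minor (natural minor) shares 4: Fm, Ab, Bbm, Db.
D minor (natural minor) shares 0: none.
The most common triads (4) are shared with Bb minor.

Bb minor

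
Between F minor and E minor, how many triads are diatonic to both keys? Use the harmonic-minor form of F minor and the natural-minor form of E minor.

1

Diatonic triads of F minor (harmonic minor): Fm (i), Gdim (ii°), A♭aug (III+), B♭m (iv), C (V), D♭ (VI), Edim (vii°).
Diatonic triads of E minor (natural minor): Em (i), F♯dim (ii°), G (III), Am (iv), Bm (v), C (VI), D (VII).
Matching root and quality in both lists: C.
That gives 1 common triad.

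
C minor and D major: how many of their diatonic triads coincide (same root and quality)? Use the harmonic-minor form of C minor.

Diatonic triads of C minor (harmonic minor): Cm (i), Ddim (ii°), Ebaug (III+), Fm (iv), G (V), Ab (VI), Bdim (vii°).
Diatonic triads of D major: D (I), Em (ii), F#m (iii), G (IV), A (V), Bm (vi), C#dim (vii°).
Matching root and quality in both lists: G.
That gives 1 common triad.

1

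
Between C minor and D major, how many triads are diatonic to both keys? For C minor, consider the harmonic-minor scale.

Diatonic triads of C minor (harmonic minor): Cm (i), Ddim (ii°), Ebaug (III+), Fm (iv), G (V), Ab (VI), Bdim (vii°).
Diatonic triads of D major: D (I), Em (ii), F#m (iii), G (IV), A (V), Bm (vi), C#dim (vii°).
Matching root and quality in both lists: G.
That gives 1 common triad.

1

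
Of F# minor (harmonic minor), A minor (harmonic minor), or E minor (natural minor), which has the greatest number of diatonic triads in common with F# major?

F# minor

Triads of F# major: F# (I), G#m (ii), A#m (iii), B (IV), C# (V), D#m (vi), E#dim (vii°).
F# minor (harmonic minor) shares 2: C#, E#dim.
A minor (harmonic minor) shares 0: none.
E minor (natural minor) shares 0: none.
The most common triads (2) are shared with F# minor.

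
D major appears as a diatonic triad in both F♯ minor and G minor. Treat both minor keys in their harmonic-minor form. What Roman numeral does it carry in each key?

The scale of F♯ minor (harmonic minor) is F♯ G♯ A B C♯ D E♯; D is degree 6, and the triad built there (D-F♯-A) is major, so it is VI.
The scale of G minor (harmonic minor) is G A B♭ C D E♭ F♯; D is degree 5, and the triad built there (D-F♯-A) is major, so it is V.

VI in F♯ minor; V in G minor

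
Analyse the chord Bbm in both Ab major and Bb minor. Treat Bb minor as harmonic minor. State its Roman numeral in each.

The scale of Ab major is Ab Bb C Db Eb F G; Bb is degree 2, and the triad built there (Bb-Db-F) is minor, so it is ii.
The scale of Bb minor (harmonic minor) is Bb C Db Eb F Gb A; Bb is degree 1, and the triad built there (Bb-Db-F) is minor, so it is i.

ii in Ab major; i in Bb minor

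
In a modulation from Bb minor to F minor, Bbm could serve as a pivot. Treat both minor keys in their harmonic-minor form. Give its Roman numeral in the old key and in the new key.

i in Bb minor; iv in F minor

The scale of Bb minor (harmonic minor) is Bb C Db Eb F Gb A; Bb is degree 1, and the triad built there (Bb-Db-F) is minor, so it is i.
The scale of F minor (harmonic minor) is F G Ab Bb C Db E; Bb is degree 4, and the triad built there (Bb-Db-F) is minor, so it is iv.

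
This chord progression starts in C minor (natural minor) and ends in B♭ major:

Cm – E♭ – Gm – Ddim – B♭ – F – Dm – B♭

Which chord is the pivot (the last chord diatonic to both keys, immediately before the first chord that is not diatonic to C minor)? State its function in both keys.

Chords diatonic to C minor: Cm, Ddim, E♭, Fm, Gm, A♭, B♭.
Reading the progression, the first chord not in that set is F, so the modulation leaves C minor there.
The chord immediately before F is B♭, which is diatonic to both keys: VII in C minor and I in B♭ major.

B♭ — VII in C minor, I in B♭ major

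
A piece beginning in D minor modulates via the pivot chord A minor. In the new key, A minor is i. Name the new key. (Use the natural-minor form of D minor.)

The numeral i denotes a minor triad on scale degree 1. With A on degree 1, the tonic of the new key is A.
Degree 1 carries a minor triad in minor keys, so the destination is A minor.
Check: the diatonic triads of A minor (natural minor) are Am (i), Bdim (ii°), C (III), Dm (iv), Em (v), F (VI), G (VII) — A minor is indeed i.

A minor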